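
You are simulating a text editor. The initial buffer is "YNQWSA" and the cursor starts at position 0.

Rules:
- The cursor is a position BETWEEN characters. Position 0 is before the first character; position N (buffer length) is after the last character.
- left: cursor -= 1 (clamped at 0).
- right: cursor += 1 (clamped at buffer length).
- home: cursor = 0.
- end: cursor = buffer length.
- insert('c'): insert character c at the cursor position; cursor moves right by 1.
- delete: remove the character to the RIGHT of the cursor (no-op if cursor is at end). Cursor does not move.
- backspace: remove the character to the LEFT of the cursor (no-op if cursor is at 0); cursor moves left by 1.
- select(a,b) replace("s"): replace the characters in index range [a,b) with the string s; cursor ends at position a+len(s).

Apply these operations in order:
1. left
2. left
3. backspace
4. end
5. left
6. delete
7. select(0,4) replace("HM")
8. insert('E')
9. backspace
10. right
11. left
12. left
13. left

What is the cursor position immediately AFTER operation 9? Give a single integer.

Answer: 2

Derivation:
After op 1 (left): buf='YNQWSA' cursor=0
After op 2 (left): buf='YNQWSA' cursor=0
After op 3 (backspace): buf='YNQWSA' cursor=0
After op 4 (end): buf='YNQWSA' cursor=6
After op 5 (left): buf='YNQWSA' cursor=5
After op 6 (delete): buf='YNQWS' cursor=5
After op 7 (select(0,4) replace("HM")): buf='HMS' cursor=2
After op 8 (insert('E')): buf='HMES' cursor=3
After op 9 (backspace): buf='HMS' cursor=2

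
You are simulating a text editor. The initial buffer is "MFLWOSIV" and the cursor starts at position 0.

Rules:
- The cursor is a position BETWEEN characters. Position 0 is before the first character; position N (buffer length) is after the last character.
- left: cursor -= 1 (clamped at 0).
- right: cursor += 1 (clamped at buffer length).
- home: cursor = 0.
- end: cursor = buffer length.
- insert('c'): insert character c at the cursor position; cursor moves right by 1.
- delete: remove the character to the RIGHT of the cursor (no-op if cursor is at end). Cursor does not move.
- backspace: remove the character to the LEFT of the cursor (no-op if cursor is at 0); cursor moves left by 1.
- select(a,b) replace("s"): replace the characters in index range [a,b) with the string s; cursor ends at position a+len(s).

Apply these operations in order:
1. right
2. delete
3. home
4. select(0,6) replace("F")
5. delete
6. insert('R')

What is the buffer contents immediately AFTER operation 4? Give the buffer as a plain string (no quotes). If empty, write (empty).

After op 1 (right): buf='MFLWOSIV' cursor=1
After op 2 (delete): buf='MLWOSIV' cursor=1
After op 3 (home): buf='MLWOSIV' cursor=0
After op 4 (select(0,6) replace("F")): buf='FV' cursor=1

Answer: FV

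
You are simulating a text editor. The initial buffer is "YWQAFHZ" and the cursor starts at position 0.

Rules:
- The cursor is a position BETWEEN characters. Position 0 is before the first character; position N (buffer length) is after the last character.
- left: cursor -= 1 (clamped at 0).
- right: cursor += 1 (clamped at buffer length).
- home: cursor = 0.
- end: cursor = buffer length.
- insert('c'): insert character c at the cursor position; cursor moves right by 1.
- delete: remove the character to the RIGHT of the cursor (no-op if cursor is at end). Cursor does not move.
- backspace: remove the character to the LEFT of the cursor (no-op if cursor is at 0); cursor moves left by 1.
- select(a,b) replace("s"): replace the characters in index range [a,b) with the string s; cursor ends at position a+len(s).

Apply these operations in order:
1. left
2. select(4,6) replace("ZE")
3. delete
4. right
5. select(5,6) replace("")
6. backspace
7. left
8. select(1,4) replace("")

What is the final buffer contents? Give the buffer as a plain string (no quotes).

After op 1 (left): buf='YWQAFHZ' cursor=0
After op 2 (select(4,6) replace("ZE")): buf='YWQAZEZ' cursor=6
After op 3 (delete): buf='YWQAZE' cursor=6
After op 4 (right): buf='YWQAZE' cursor=6
After op 5 (select(5,6) replace("")): buf='YWQAZ' cursor=5
After op 6 (backspace): buf='YWQA' cursor=4
After op 7 (left): buf='YWQA' cursor=3
After op 8 (select(1,4) replace("")): buf='Y' cursor=1

Answer: Y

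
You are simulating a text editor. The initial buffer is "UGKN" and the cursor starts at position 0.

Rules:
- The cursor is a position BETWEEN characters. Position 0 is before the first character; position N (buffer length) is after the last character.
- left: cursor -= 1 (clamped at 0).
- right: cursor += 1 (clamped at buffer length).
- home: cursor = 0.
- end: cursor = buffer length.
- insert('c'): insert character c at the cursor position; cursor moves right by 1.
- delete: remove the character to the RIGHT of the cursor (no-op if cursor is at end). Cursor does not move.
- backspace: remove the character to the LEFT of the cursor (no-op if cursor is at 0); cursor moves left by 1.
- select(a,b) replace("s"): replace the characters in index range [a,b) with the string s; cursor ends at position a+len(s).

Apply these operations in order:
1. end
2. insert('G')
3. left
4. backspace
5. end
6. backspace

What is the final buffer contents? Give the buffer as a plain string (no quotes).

Answer: UGK

Derivation:
After op 1 (end): buf='UGKN' cursor=4
After op 2 (insert('G')): buf='UGKNG' cursor=5
After op 3 (left): buf='UGKNG' cursor=4
After op 4 (backspace): buf='UGKG' cursor=3
After op 5 (end): buf='UGKG' cursor=4
After op 6 (backspace): buf='UGK' cursor=3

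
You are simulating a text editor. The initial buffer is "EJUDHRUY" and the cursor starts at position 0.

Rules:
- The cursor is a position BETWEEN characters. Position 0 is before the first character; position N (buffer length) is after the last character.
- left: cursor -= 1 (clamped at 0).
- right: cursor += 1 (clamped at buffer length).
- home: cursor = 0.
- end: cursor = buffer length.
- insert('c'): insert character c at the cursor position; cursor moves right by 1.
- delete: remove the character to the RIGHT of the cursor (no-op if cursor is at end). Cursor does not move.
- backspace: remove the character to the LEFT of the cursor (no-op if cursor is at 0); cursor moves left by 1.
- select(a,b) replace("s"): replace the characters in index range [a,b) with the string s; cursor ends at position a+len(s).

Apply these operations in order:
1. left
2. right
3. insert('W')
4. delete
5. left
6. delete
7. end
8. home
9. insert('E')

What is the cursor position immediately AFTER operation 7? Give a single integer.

After op 1 (left): buf='EJUDHRUY' cursor=0
After op 2 (right): buf='EJUDHRUY' cursor=1
After op 3 (insert('W')): buf='EWJUDHRUY' cursor=2
After op 4 (delete): buf='EWUDHRUY' cursor=2
After op 5 (left): buf='EWUDHRUY' cursor=1
After op 6 (delete): buf='EUDHRUY' cursor=1
After op 7 (end): buf='EUDHRUY' cursor=7

Answer: 7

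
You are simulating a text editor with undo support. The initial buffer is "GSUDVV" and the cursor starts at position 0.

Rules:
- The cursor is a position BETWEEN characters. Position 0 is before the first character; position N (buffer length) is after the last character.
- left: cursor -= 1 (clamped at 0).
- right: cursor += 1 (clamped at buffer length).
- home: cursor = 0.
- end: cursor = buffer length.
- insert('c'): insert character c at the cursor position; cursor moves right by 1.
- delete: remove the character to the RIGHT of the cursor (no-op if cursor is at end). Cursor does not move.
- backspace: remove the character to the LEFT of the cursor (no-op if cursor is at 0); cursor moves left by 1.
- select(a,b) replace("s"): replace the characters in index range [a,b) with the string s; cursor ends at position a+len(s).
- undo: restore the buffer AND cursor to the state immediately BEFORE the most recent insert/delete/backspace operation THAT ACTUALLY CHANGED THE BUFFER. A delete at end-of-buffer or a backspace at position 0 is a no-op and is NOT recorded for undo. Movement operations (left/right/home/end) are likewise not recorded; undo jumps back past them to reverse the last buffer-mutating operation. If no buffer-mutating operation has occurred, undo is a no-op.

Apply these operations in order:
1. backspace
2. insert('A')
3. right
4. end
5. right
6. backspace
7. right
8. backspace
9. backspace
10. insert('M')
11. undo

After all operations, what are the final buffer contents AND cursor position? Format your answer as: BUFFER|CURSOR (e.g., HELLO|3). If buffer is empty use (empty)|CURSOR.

Answer: AGSU|4

Derivation:
After op 1 (backspace): buf='GSUDVV' cursor=0
After op 2 (insert('A')): buf='AGSUDVV' cursor=1
After op 3 (right): buf='AGSUDVV' cursor=2
After op 4 (end): buf='AGSUDVV' cursor=7
After op 5 (right): buf='AGSUDVV' cursor=7
After op 6 (backspace): buf='AGSUDV' cursor=6
After op 7 (right): buf='AGSUDV' cursor=6
After op 8 (backspace): buf='AGSUD' cursor=5
After op 9 (backspace): buf='AGSU' cursor=4
After op 10 (insert('M')): buf='AGSUM' cursor=5
After op 11 (undo): buf='AGSU' cursor=4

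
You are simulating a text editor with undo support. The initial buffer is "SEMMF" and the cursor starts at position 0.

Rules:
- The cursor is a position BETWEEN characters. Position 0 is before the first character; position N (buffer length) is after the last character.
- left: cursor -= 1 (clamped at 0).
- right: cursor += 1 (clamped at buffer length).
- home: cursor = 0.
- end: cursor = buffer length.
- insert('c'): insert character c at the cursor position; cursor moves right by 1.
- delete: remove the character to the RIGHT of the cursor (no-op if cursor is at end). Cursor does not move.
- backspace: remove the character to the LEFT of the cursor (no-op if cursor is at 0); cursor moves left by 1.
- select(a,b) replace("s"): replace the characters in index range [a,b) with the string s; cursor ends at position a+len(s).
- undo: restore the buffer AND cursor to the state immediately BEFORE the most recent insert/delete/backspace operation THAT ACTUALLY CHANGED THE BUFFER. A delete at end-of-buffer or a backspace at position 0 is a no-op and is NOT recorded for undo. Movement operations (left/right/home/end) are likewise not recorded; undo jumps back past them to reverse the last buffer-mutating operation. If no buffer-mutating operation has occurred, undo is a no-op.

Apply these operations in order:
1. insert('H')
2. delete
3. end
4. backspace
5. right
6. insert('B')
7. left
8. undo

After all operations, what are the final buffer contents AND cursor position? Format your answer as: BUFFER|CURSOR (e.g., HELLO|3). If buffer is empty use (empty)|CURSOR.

Answer: HEMM|4

Derivation:
After op 1 (insert('H')): buf='HSEMMF' cursor=1
After op 2 (delete): buf='HEMMF' cursor=1
After op 3 (end): buf='HEMMF' cursor=5
After op 4 (backspace): buf='HEMM' cursor=4
After op 5 (right): buf='HEMM' cursor=4
After op 6 (insert('B')): buf='HEMMB' cursor=5
After op 7 (left): buf='HEMMB' cursor=4
After op 8 (undo): buf='HEMM' cursor=4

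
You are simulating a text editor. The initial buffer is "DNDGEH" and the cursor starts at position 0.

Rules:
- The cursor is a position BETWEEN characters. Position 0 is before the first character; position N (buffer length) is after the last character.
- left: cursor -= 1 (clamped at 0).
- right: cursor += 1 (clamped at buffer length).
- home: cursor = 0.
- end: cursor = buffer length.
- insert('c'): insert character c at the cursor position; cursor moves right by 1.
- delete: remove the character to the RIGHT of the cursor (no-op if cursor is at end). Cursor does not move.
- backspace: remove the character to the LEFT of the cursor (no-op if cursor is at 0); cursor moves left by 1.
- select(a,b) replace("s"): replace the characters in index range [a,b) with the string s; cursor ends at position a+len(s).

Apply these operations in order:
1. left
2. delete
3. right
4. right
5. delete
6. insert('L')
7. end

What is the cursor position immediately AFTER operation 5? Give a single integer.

After op 1 (left): buf='DNDGEH' cursor=0
After op 2 (delete): buf='NDGEH' cursor=0
After op 3 (right): buf='NDGEH' cursor=1
After op 4 (right): buf='NDGEH' cursor=2
After op 5 (delete): buf='NDEH' cursor=2

Answer: 2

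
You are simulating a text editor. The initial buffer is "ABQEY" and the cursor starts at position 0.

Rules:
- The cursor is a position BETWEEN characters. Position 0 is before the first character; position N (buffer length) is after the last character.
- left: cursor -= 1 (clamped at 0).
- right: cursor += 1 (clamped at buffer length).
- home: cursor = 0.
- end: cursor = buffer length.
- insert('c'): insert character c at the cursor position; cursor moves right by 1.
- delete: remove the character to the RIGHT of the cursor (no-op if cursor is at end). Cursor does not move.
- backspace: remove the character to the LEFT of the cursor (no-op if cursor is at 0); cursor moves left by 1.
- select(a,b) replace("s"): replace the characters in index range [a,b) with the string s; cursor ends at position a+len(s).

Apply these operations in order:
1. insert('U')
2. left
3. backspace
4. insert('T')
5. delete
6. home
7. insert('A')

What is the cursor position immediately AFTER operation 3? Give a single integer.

Answer: 0

Derivation:
After op 1 (insert('U')): buf='UABQEY' cursor=1
After op 2 (left): buf='UABQEY' cursor=0
After op 3 (backspace): buf='UABQEY' cursor=0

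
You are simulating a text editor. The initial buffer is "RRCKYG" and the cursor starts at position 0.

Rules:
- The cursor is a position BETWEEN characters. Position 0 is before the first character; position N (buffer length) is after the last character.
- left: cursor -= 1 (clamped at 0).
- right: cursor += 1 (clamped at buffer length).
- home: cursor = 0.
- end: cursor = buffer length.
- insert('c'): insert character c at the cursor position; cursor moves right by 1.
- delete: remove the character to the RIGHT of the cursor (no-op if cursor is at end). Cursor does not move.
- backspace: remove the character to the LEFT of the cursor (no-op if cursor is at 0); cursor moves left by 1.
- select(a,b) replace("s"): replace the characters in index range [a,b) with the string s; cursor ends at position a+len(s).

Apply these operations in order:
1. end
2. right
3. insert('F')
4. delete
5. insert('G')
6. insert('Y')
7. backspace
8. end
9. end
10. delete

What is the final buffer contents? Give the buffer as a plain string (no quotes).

Answer: RRCKYGFG

Derivation:
After op 1 (end): buf='RRCKYG' cursor=6
After op 2 (right): buf='RRCKYG' cursor=6
After op 3 (insert('F')): buf='RRCKYGF' cursor=7
After op 4 (delete): buf='RRCKYGF' cursor=7
After op 5 (insert('G')): buf='RRCKYGFG' cursor=8
After op 6 (insert('Y')): buf='RRCKYGFGY' cursor=9
After op 7 (backspace): buf='RRCKYGFG' cursor=8
After op 8 (end): buf='RRCKYGFG' cursor=8
After op 9 (end): buf='RRCKYGFG' cursor=8
After op 10 (delete): buf='RRCKYGFG' cursor=8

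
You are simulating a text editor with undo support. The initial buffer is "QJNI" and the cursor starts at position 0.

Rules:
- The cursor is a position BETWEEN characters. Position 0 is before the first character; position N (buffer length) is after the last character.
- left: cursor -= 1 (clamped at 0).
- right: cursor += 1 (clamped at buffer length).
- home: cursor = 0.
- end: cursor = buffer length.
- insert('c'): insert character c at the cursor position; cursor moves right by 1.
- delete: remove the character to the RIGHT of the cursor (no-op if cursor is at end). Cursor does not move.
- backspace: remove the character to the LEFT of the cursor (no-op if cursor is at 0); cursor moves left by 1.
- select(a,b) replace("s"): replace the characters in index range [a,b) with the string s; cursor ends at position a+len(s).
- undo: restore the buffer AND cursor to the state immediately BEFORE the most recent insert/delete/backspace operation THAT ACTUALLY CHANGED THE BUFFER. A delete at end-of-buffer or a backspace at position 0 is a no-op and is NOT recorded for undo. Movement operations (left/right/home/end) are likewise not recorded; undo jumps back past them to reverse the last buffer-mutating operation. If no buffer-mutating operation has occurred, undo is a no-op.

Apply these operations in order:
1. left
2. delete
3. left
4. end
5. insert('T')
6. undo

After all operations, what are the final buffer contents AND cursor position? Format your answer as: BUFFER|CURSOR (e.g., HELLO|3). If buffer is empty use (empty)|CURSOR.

After op 1 (left): buf='QJNI' cursor=0
After op 2 (delete): buf='JNI' cursor=0
After op 3 (left): buf='JNI' cursor=0
After op 4 (end): buf='JNI' cursor=3
After op 5 (insert('T')): buf='JNIT' cursor=4
After op 6 (undo): buf='JNI' cursor=3

Answer: JNI|3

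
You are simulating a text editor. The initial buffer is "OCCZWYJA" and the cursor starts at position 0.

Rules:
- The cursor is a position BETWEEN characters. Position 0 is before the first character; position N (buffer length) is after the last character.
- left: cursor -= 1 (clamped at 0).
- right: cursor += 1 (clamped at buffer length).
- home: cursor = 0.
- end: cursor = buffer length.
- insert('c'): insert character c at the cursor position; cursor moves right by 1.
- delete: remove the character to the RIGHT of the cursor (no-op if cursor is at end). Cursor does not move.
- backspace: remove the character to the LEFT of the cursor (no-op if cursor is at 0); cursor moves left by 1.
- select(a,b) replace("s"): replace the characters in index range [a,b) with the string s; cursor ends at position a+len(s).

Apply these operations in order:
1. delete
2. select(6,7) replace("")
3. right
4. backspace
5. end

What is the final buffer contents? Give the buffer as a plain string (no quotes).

After op 1 (delete): buf='CCZWYJA' cursor=0
After op 2 (select(6,7) replace("")): buf='CCZWYJ' cursor=6
After op 3 (right): buf='CCZWYJ' cursor=6
After op 4 (backspace): buf='CCZWY' cursor=5
After op 5 (end): buf='CCZWY' cursor=5

Answer: CCZWY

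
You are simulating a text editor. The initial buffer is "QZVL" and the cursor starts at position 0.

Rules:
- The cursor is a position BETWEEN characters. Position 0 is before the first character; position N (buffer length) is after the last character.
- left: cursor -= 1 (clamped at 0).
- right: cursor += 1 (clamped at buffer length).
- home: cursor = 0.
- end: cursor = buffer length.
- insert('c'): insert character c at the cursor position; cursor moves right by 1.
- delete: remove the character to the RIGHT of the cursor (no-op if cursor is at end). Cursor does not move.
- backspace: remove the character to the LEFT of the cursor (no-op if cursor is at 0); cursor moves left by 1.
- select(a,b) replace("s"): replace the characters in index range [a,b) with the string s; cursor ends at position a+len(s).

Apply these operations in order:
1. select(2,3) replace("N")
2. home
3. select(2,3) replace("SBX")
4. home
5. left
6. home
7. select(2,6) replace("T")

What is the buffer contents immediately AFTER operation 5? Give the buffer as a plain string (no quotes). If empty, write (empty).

Answer: QZSBXL

Derivation:
After op 1 (select(2,3) replace("N")): buf='QZNL' cursor=3
After op 2 (home): buf='QZNL' cursor=0
After op 3 (select(2,3) replace("SBX")): buf='QZSBXL' cursor=5
After op 4 (home): buf='QZSBXL' cursor=0
After op 5 (left): buf='QZSBXL' cursor=0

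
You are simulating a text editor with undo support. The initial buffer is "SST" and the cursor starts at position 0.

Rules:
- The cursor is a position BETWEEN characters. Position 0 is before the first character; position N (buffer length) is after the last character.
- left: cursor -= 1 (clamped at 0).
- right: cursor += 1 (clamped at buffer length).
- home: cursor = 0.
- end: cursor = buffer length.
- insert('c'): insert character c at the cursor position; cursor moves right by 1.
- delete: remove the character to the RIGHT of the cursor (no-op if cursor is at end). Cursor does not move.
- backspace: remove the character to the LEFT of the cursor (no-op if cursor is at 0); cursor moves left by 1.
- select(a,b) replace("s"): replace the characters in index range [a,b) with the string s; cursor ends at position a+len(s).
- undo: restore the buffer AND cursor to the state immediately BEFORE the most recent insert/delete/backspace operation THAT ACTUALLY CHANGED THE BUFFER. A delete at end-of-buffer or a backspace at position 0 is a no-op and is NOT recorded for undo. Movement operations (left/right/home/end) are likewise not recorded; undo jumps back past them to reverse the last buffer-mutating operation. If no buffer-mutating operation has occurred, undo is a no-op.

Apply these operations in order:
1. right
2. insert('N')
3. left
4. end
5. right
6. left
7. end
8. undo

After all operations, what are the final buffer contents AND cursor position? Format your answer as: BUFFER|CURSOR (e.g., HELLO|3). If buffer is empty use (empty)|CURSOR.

After op 1 (right): buf='SST' cursor=1
After op 2 (insert('N')): buf='SNST' cursor=2
After op 3 (left): buf='SNST' cursor=1
After op 4 (end): buf='SNST' cursor=4
After op 5 (right): buf='SNST' cursor=4
After op 6 (left): buf='SNST' cursor=3
After op 7 (end): buf='SNST' cursor=4
After op 8 (undo): buf='SST' cursor=1

Answer: SST|1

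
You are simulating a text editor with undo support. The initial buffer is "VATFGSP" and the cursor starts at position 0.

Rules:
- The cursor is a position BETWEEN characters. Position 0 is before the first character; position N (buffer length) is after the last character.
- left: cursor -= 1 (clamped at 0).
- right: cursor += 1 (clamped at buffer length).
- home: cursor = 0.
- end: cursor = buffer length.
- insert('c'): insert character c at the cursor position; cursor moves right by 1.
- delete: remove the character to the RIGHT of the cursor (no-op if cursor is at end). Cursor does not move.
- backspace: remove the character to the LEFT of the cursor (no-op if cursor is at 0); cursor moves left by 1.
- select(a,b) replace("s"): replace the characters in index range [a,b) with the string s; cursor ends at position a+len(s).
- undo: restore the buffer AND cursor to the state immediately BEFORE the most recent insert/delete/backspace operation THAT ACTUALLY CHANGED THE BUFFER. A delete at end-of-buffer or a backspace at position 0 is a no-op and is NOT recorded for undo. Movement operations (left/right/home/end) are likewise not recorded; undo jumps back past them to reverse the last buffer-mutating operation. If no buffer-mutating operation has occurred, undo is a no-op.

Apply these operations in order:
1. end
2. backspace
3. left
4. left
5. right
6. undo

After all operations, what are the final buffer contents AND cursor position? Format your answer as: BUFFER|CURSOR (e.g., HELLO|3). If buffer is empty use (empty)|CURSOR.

After op 1 (end): buf='VATFGSP' cursor=7
After op 2 (backspace): buf='VATFGS' cursor=6
After op 3 (left): buf='VATFGS' cursor=5
After op 4 (left): buf='VATFGS' cursor=4
After op 5 (right): buf='VATFGS' cursor=5
After op 6 (undo): buf='VATFGSP' cursor=7

Answer: VATFGSP|7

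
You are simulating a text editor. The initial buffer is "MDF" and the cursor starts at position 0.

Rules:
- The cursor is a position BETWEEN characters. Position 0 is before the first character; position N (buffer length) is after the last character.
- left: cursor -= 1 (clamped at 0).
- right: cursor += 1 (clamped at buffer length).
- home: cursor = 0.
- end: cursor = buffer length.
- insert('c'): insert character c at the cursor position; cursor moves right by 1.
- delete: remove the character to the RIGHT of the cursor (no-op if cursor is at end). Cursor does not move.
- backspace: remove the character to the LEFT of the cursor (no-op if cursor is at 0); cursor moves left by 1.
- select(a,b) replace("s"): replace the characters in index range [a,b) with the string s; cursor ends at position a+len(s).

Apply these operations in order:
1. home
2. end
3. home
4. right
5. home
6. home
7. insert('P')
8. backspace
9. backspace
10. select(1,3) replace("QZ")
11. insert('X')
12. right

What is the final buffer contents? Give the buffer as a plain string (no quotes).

After op 1 (home): buf='MDF' cursor=0
After op 2 (end): buf='MDF' cursor=3
After op 3 (home): buf='MDF' cursor=0
After op 4 (right): buf='MDF' cursor=1
After op 5 (home): buf='MDF' cursor=0
After op 6 (home): buf='MDF' cursor=0
After op 7 (insert('P')): buf='PMDF' cursor=1
After op 8 (backspace): buf='MDF' cursor=0
After op 9 (backspace): buf='MDF' cursor=0
After op 10 (select(1,3) replace("QZ")): buf='MQZ' cursor=3
After op 11 (insert('X')): buf='MQZX' cursor=4
After op 12 (right): buf='MQZX' cursor=4

Answer: MQZX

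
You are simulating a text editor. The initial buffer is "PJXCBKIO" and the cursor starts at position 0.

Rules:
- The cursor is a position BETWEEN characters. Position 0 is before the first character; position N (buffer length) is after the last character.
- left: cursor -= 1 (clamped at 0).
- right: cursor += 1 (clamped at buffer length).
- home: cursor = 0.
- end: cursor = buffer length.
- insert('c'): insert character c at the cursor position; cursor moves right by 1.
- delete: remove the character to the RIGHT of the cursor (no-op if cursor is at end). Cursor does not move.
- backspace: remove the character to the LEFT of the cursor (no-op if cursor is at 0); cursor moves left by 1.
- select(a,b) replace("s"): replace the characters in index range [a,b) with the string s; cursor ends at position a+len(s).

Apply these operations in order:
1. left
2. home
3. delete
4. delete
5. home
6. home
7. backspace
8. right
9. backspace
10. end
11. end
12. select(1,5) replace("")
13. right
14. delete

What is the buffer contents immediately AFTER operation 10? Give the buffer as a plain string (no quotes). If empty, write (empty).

After op 1 (left): buf='PJXCBKIO' cursor=0
After op 2 (home): buf='PJXCBKIO' cursor=0
After op 3 (delete): buf='JXCBKIO' cursor=0
After op 4 (delete): buf='XCBKIO' cursor=0
After op 5 (home): buf='XCBKIO' cursor=0
After op 6 (home): buf='XCBKIO' cursor=0
After op 7 (backspace): buf='XCBKIO' cursor=0
After op 8 (right): buf='XCBKIO' cursor=1
After op 9 (backspace): buf='CBKIO' cursor=0
After op 10 (end): buf='CBKIO' cursor=5

Answer: CBKIO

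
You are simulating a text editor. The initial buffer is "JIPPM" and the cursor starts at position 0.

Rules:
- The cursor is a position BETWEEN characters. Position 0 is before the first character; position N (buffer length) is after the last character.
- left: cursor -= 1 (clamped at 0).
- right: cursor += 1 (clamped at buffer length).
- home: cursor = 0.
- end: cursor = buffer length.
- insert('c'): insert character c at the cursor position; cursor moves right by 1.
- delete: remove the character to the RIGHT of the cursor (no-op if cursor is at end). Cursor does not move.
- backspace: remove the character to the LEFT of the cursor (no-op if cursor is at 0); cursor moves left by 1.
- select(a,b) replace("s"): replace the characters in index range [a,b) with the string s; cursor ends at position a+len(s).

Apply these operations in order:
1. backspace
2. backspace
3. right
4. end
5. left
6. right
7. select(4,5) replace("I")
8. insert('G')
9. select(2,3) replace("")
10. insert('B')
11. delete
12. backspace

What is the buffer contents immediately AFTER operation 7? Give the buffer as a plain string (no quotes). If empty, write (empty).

Answer: JIPPI

Derivation:
After op 1 (backspace): buf='JIPPM' cursor=0
After op 2 (backspace): buf='JIPPM' cursor=0
After op 3 (right): buf='JIPPM' cursor=1
After op 4 (end): buf='JIPPM' cursor=5
After op 5 (left): buf='JIPPM' cursor=4
After op 6 (right): buf='JIPPM' cursor=5
After op 7 (select(4,5) replace("I")): buf='JIPPI' cursor=5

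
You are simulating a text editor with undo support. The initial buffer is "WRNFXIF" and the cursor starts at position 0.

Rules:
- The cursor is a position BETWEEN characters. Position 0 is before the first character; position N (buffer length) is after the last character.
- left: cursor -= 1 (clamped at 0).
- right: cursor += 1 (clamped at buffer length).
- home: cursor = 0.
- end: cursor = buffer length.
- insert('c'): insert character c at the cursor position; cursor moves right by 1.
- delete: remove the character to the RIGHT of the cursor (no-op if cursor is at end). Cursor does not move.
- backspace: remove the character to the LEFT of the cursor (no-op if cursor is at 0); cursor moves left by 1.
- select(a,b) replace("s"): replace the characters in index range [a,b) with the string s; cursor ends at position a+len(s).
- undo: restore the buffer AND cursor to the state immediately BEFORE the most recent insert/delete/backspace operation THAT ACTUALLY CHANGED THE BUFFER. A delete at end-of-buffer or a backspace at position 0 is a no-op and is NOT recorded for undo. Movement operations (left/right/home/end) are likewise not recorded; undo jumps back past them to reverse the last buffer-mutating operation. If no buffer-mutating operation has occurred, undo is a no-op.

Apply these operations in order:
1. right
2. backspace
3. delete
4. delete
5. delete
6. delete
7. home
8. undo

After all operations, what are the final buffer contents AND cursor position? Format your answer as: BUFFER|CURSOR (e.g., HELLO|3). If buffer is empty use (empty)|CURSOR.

After op 1 (right): buf='WRNFXIF' cursor=1
After op 2 (backspace): buf='RNFXIF' cursor=0
After op 3 (delete): buf='NFXIF' cursor=0
After op 4 (delete): buf='FXIF' cursor=0
After op 5 (delete): buf='XIF' cursor=0
After op 6 (delete): buf='IF' cursor=0
After op 7 (home): buf='IF' cursor=0
After op 8 (undo): buf='XIF' cursor=0

Answer: XIF|0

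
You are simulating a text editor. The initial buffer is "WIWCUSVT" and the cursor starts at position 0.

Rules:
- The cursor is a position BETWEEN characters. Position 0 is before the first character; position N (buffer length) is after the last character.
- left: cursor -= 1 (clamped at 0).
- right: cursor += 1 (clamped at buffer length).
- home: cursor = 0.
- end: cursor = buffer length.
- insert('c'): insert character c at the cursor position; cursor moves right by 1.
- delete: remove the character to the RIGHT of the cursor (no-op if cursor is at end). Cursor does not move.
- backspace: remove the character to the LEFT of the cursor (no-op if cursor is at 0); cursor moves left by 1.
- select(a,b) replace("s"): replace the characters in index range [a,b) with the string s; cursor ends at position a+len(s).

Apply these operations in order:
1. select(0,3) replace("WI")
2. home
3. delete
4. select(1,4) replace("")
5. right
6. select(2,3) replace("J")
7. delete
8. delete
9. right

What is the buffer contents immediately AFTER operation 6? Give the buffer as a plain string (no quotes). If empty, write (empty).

Answer: IVJ

Derivation:
After op 1 (select(0,3) replace("WI")): buf='WICUSVT' cursor=2
After op 2 (home): buf='WICUSVT' cursor=0
After op 3 (delete): buf='ICUSVT' cursor=0
After op 4 (select(1,4) replace("")): buf='IVT' cursor=1
After op 5 (right): buf='IVT' cursor=2
After op 6 (select(2,3) replace("J")): buf='IVJ' cursor=3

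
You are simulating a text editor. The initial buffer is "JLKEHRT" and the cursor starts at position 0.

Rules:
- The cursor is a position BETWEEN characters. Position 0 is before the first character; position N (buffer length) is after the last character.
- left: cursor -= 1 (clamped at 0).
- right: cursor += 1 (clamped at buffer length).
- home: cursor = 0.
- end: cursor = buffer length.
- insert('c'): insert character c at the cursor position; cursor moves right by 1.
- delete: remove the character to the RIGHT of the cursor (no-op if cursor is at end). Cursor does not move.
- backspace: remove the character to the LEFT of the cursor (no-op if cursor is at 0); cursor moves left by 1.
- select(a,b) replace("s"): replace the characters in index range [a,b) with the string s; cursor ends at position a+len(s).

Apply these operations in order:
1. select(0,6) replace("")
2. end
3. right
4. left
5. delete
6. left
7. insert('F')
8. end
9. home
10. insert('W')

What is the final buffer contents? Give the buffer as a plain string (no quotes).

After op 1 (select(0,6) replace("")): buf='T' cursor=0
After op 2 (end): buf='T' cursor=1
After op 3 (right): buf='T' cursor=1
After op 4 (left): buf='T' cursor=0
After op 5 (delete): buf='(empty)' cursor=0
After op 6 (left): buf='(empty)' cursor=0
After op 7 (insert('F')): buf='F' cursor=1
After op 8 (end): buf='F' cursor=1
After op 9 (home): buf='F' cursor=0
After op 10 (insert('W')): buf='WF' cursor=1

Answer: WF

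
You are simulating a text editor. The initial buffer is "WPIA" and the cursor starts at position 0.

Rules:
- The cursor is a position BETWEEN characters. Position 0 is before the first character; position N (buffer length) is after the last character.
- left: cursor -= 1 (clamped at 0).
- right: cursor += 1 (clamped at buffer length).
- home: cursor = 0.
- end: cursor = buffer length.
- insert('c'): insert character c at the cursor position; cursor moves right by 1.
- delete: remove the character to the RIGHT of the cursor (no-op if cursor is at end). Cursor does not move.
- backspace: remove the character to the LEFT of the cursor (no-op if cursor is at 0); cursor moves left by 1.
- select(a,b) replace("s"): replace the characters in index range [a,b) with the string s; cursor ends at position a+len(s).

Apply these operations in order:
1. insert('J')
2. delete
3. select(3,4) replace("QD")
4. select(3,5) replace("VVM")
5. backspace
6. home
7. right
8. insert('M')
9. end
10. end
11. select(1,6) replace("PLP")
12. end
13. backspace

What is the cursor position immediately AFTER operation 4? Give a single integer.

After op 1 (insert('J')): buf='JWPIA' cursor=1
After op 2 (delete): buf='JPIA' cursor=1
After op 3 (select(3,4) replace("QD")): buf='JPIQD' cursor=5
After op 4 (select(3,5) replace("VVM")): buf='JPIVVM' cursor=6

Answer: 6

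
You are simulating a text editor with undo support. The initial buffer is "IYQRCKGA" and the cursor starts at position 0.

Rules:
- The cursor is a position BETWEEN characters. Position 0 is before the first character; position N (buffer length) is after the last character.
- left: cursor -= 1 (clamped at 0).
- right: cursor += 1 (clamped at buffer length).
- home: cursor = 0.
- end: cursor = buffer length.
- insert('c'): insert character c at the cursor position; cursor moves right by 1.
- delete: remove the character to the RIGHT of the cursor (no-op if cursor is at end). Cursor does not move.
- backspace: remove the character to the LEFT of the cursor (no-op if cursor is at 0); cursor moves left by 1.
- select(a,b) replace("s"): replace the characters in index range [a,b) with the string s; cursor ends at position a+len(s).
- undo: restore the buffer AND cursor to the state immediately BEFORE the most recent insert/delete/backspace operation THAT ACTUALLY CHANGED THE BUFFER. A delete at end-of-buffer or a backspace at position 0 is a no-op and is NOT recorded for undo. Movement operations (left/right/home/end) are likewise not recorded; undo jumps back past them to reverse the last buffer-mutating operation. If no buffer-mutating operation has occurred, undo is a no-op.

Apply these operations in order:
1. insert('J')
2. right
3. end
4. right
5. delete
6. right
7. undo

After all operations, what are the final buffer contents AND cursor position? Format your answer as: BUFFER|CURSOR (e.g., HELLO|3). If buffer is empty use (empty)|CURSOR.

After op 1 (insert('J')): buf='JIYQRCKGA' cursor=1
After op 2 (right): buf='JIYQRCKGA' cursor=2
After op 3 (end): buf='JIYQRCKGA' cursor=9
After op 4 (right): buf='JIYQRCKGA' cursor=9
After op 5 (delete): buf='JIYQRCKGA' cursor=9
After op 6 (right): buf='JIYQRCKGA' cursor=9
After op 7 (undo): buf='IYQRCKGA' cursor=0

Answer: IYQRCKGA|0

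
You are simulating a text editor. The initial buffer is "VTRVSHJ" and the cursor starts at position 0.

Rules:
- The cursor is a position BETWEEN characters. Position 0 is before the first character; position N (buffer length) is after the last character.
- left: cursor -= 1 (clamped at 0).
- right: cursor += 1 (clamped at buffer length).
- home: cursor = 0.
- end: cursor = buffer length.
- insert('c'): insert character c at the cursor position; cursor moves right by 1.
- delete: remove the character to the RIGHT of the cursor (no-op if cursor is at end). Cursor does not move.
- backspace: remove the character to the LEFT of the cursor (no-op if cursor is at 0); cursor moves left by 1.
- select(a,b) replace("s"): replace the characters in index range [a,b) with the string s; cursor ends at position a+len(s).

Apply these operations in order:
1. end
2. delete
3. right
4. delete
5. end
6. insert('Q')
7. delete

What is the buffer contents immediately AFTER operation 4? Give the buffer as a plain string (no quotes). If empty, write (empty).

After op 1 (end): buf='VTRVSHJ' cursor=7
After op 2 (delete): buf='VTRVSHJ' cursor=7
After op 3 (right): buf='VTRVSHJ' cursor=7
After op 4 (delete): buf='VTRVSHJ' cursor=7

Answer: VTRVSHJ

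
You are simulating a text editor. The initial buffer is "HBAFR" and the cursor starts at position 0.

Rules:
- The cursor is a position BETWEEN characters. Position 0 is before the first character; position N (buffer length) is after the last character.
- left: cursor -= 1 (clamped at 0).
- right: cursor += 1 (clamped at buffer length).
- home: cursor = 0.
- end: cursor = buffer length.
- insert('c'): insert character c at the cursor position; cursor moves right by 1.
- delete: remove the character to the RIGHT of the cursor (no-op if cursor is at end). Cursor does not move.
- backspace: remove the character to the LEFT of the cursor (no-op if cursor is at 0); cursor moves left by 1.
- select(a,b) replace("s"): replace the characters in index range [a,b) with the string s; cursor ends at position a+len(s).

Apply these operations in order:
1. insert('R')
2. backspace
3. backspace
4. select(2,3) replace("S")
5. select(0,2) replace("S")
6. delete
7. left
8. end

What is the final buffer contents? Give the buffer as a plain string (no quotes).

After op 1 (insert('R')): buf='RHBAFR' cursor=1
After op 2 (backspace): buf='HBAFR' cursor=0
After op 3 (backspace): buf='HBAFR' cursor=0
After op 4 (select(2,3) replace("S")): buf='HBSFR' cursor=3
After op 5 (select(0,2) replace("S")): buf='SSFR' cursor=1
After op 6 (delete): buf='SFR' cursor=1
After op 7 (left): buf='SFR' cursor=0
After op 8 (end): buf='SFR' cursor=3

Answer: SFR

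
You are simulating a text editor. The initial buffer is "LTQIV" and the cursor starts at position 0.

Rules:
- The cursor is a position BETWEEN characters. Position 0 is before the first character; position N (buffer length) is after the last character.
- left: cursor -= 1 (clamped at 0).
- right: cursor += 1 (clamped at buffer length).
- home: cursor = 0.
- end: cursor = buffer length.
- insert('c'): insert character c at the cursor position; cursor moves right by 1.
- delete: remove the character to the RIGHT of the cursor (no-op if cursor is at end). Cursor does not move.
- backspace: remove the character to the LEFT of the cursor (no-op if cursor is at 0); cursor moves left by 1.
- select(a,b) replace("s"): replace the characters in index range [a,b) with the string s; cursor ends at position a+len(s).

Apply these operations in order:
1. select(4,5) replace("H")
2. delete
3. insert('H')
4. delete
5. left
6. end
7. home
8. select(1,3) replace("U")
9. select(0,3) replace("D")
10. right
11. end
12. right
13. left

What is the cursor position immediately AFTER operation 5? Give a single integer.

Answer: 5

Derivation:
After op 1 (select(4,5) replace("H")): buf='LTQIH' cursor=5
After op 2 (delete): buf='LTQIH' cursor=5
After op 3 (insert('H')): buf='LTQIHH' cursor=6
After op 4 (delete): buf='LTQIHH' cursor=6
After op 5 (left): buf='LTQIHH' cursor=5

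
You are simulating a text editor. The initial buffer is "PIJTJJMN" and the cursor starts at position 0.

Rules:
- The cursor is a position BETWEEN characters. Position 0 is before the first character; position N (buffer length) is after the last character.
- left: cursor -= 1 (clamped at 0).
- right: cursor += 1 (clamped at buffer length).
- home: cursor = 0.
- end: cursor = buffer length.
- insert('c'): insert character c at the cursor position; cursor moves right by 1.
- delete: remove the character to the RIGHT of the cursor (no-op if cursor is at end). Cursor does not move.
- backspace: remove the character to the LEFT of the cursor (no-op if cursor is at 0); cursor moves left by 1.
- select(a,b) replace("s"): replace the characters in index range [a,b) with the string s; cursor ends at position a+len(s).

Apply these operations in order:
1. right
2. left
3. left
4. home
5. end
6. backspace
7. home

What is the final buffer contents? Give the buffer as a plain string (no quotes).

Answer: PIJTJJM

Derivation:
After op 1 (right): buf='PIJTJJMN' cursor=1
After op 2 (left): buf='PIJTJJMN' cursor=0
After op 3 (left): buf='PIJTJJMN' cursor=0
After op 4 (home): buf='PIJTJJMN' cursor=0
After op 5 (end): buf='PIJTJJMN' cursor=8
After op 6 (backspace): buf='PIJTJJM' cursor=7
After op 7 (home): buf='PIJTJJM' cursor=0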